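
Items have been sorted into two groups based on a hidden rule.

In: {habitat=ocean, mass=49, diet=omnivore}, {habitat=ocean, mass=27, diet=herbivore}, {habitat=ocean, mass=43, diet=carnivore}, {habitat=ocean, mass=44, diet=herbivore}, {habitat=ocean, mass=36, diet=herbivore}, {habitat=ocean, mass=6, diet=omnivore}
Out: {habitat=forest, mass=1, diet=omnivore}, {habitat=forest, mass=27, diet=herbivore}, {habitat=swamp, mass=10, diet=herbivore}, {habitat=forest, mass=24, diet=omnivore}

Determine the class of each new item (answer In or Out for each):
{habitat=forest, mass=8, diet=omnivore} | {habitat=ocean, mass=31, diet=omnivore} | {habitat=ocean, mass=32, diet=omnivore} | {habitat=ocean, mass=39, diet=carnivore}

Out, In, In, In

The simplest hypothesis consistent with all the labels is: habitat is ocean.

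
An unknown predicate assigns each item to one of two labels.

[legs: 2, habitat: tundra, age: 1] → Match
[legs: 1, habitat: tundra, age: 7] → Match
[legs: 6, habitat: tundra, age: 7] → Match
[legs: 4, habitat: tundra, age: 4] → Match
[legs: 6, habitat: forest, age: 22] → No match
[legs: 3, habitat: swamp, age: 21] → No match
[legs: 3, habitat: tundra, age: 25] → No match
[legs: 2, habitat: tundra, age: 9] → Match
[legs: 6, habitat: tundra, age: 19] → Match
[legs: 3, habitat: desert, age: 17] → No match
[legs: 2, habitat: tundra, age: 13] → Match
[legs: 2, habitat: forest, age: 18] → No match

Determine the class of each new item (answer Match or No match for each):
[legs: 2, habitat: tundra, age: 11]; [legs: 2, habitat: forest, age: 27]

Match, No match

The classifier is using: habitat is tundra AND age ≤ 19.
[legs: 2, habitat: tundra, age: 11] — habitat is tundra, age = 11, hence Match. [legs: 2, habitat: forest, age: 27] — habitat is forest, age = 27, hence No match.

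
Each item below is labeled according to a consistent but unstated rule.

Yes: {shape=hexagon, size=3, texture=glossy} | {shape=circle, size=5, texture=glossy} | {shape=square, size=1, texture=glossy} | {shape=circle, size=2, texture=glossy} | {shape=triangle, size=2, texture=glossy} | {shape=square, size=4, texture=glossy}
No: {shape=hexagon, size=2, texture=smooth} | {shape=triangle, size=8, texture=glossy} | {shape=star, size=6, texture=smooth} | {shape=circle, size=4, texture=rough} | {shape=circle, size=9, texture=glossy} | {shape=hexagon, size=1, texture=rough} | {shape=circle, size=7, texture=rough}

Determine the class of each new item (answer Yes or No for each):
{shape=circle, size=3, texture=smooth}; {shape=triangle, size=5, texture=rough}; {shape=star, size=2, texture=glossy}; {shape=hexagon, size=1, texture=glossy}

No, No, Yes, Yes

Every 'Yes' example satisfies: texture is glossy AND size ≤ 5. None of the 'No' examples do.
{shape=circle, size=3, texture=smooth}: texture is smooth, size = 3, doesn't match → No. {shape=triangle, size=5, texture=rough}: texture is rough, size = 5, doesn't match → No. {shape=star, size=2, texture=glossy}: texture is glossy, size = 2, passes → Yes. {shape=hexagon, size=1, texture=glossy}: texture is glossy, size = 1, passes → Yes.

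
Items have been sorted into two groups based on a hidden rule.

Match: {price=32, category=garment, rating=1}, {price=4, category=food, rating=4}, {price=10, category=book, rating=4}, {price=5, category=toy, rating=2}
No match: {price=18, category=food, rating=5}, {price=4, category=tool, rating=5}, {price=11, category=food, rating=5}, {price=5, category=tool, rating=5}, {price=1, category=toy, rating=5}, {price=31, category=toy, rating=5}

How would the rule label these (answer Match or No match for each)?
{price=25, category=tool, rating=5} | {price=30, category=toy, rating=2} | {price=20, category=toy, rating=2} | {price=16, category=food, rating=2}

'Match' ⟺ rating ≤ 4.

No match, Match, Match, Match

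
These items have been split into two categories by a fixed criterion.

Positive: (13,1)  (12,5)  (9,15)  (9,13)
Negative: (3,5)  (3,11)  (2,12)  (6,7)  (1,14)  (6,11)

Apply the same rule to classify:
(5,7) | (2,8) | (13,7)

Negative, Negative, Positive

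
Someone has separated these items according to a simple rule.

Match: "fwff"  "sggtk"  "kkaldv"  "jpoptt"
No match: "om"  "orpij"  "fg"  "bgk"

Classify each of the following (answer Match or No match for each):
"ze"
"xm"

No match, No match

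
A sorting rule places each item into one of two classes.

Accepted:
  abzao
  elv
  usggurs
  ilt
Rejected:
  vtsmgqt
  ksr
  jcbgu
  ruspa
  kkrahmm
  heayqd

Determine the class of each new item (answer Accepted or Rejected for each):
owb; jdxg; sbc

The classifier is using: starts with a vowel.
owb → starts with 'o' → Accepted. jdxg → starts with 'j' → Rejected. sbc → starts with 's' → Rejected.

Accepted, Rejected, Rejected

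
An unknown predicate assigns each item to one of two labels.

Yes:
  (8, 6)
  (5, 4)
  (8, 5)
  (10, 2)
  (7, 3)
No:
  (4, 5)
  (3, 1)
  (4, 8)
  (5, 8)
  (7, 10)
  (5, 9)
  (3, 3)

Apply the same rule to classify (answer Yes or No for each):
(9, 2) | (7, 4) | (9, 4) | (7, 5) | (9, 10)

Yes, Yes, Yes, Yes, No

The classifier is using: first > second AND sum ≥ 6.
(9, 2) — 9 > 2, 9+2 = 11, hence Yes.
(7, 4) — 7 > 4, 7+4 = 11, hence Yes.
(9, 4) — 9 > 4, 9+4 = 13, hence Yes.
(7, 5) — 7 > 5, 7+5 = 12, hence Yes.
(9, 10) — 9 < 10, 9+10 = 19, hence No.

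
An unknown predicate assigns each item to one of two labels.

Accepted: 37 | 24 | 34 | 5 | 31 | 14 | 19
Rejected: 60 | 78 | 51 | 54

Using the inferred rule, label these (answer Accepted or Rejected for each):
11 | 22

All 'Accepted' examples share one property — at most 37 — and every 'Rejected' example lacks it.
11 — 11 ≤ 37, hence Accepted.
22 — 22 ≤ 37, hence Accepted.

Accepted, Accepted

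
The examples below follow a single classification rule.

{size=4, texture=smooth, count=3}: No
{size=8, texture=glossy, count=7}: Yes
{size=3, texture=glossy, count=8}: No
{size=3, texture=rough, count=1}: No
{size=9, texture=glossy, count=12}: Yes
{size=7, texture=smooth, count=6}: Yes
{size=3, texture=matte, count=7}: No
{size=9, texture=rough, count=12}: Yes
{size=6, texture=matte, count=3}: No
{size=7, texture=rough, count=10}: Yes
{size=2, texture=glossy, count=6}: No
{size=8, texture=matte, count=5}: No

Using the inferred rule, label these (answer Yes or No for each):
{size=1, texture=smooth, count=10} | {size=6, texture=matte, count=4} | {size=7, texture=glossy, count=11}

Rule: count ≥ 6 AND size ≥ 4. This holds for each 'Yes' example and fails for each 'No' one.
{size=1, texture=smooth, count=10} — count = 10, size = 1, hence No.
{size=6, texture=matte, count=4} — count = 4, size = 6, hence No.
{size=7, texture=glossy, count=11} — count = 11, size = 7, hence Yes.

No, No, Yes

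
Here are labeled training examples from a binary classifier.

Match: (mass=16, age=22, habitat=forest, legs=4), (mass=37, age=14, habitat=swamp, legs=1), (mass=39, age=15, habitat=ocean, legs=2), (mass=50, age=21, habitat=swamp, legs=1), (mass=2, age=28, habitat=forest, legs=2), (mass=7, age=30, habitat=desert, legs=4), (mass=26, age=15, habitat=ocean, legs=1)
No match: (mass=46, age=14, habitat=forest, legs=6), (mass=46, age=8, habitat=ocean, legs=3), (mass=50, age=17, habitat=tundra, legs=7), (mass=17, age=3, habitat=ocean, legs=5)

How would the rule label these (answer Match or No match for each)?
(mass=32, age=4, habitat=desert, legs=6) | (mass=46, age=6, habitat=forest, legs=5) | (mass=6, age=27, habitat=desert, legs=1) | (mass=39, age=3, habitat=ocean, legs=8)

No match, No match, Match, No match

'Match' ⟺ legs ≤ 4 AND age ≥ 14.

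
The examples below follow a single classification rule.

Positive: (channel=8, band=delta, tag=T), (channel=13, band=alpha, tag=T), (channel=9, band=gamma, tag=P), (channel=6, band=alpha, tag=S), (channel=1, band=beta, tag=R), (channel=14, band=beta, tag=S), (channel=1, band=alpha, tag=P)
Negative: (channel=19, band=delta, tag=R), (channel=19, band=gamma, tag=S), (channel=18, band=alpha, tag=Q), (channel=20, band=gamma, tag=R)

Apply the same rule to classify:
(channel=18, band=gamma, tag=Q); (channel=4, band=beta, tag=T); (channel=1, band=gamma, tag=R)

Negative, Positive, Positive

The simplest hypothesis consistent with all the labels is: channel ≤ 14.
Negative: (channel=18, band=gamma, tag=Q), since channel = 18. Positive: (channel=4, band=beta, tag=T), since channel = 4. Positive: (channel=1, band=gamma, tag=R), since channel = 1.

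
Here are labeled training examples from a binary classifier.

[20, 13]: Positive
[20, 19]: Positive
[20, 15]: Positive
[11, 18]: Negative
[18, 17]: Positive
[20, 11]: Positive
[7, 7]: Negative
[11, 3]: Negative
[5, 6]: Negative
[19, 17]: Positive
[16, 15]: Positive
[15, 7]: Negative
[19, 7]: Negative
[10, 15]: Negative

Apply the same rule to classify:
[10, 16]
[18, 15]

Negative, Positive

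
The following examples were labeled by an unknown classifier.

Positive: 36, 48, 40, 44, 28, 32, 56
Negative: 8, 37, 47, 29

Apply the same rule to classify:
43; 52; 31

'Positive' ⟺ even AND at least 28.

Negative, Positive, Negative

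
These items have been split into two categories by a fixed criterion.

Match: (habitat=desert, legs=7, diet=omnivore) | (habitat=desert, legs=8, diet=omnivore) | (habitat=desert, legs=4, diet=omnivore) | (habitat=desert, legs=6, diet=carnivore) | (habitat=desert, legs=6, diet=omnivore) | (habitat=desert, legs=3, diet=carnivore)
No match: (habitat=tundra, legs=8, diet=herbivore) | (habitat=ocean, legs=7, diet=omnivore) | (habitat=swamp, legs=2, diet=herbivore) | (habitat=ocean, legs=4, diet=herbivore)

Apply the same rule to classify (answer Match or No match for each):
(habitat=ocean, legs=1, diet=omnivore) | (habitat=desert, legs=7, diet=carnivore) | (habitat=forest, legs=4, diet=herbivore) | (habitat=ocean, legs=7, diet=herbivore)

No match, Match, No match, No match

A rule that fits every label: habitat is desert — true of each 'Match' example, false of each 'No match' one.
(habitat=ocean, legs=1, diet=omnivore) — habitat is ocean, hence No match. (habitat=desert, legs=7, diet=carnivore) — habitat is desert, hence Match. (habitat=forest, legs=4, diet=herbivore) — habitat is forest, hence No match. (habitat=ocean, legs=7, diet=herbivore) — habitat is ocean, hence No match.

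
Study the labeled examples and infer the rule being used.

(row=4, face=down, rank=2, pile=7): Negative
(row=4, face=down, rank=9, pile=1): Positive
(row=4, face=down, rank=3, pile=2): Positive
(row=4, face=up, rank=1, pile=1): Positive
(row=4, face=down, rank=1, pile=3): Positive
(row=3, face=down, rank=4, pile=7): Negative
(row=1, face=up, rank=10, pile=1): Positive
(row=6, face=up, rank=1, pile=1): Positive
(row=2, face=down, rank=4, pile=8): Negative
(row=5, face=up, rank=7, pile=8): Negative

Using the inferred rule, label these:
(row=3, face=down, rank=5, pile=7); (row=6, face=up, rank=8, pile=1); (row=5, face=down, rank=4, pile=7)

Rule: pile ≤ 3. This holds for each 'Positive' example and fails for each 'Negative' one.

Negative, Positive, Negative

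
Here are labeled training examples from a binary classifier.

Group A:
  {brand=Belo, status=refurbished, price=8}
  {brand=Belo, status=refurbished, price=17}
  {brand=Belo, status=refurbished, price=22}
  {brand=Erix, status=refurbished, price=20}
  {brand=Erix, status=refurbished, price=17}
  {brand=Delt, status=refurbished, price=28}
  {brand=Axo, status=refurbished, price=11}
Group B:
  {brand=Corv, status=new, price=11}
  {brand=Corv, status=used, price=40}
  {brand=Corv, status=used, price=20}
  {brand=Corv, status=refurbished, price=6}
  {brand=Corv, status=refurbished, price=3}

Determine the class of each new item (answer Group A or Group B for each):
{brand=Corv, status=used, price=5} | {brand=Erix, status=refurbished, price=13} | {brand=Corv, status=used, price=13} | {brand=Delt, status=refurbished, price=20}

The classifier is using: brand is not Corv.
{brand=Corv, status=used, price=5}: brand is Corv — doesn't qualify, so Group B. {brand=Erix, status=refurbished, price=13}: brand is Erix — meets the rule, so Group A. {brand=Corv, status=used, price=13}: brand is Corv — doesn't qualify, so Group B. {brand=Delt, status=refurbished, price=20}: brand is Delt — meets the rule, so Group A.

Group B, Group A, Group B, Group A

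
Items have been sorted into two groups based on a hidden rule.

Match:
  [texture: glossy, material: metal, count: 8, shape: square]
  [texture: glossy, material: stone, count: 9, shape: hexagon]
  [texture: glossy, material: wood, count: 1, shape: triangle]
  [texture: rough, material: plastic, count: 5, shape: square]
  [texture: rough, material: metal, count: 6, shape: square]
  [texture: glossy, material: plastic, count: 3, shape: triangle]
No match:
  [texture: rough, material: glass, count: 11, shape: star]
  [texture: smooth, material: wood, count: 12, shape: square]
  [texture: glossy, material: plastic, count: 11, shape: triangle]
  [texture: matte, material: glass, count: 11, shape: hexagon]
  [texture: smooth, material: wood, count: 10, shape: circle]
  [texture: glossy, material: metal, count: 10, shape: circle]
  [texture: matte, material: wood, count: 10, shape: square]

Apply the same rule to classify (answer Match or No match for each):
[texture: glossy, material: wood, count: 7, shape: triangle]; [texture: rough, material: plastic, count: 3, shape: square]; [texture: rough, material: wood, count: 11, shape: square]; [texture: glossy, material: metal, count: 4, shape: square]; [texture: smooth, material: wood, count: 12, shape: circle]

Match, Match, No match, Match, No match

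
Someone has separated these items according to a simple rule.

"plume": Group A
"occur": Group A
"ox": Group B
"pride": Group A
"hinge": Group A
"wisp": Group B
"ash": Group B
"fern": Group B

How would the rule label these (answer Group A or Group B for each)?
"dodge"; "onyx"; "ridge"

Group A, Group B, Group A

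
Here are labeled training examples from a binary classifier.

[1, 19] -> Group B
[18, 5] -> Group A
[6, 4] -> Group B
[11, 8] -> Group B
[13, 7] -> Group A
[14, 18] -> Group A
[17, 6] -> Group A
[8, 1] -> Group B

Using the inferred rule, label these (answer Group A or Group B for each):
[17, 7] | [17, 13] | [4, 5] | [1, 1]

The common property of the 'Group A' items is: first ≥ 13. No 'Group B' item has it.
Group A: [17, 7], since first 17. Group A: [17, 13], since first 17. Group B: [4, 5], since first 4. Group B: [1, 1], since first 1.

Group A, Group A, Group B, Group B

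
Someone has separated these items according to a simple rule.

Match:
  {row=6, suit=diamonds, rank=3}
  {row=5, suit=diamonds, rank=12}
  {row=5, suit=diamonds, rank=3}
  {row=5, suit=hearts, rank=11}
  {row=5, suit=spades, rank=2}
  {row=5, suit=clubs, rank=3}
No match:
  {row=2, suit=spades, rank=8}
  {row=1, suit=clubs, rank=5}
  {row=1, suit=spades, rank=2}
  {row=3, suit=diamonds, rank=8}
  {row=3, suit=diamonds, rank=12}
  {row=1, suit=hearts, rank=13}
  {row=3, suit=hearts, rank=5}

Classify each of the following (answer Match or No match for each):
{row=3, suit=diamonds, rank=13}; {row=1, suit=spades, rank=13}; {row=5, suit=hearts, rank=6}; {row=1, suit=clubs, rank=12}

One predicate separates the groups cleanly: row ≥ 5.
No match: {row=3, suit=diamonds, rank=13}, since row = 3. No match: {row=1, suit=spades, rank=13}, since row = 1. Match: {row=5, suit=hearts, rank=6}, since row = 5. No match: {row=1, suit=clubs, rank=12}, since row = 1.

No match, No match, Match, No match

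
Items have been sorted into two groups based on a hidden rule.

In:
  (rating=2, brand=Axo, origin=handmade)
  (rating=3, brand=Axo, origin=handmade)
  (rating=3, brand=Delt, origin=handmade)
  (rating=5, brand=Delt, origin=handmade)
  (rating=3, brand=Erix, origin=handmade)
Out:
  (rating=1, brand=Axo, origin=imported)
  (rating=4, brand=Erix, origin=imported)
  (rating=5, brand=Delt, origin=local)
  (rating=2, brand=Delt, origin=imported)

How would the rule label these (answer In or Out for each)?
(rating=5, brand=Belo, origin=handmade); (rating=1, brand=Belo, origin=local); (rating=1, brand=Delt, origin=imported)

In, Out, Out

The simplest hypothesis consistent with all the labels is: origin is handmade.
(rating=5, brand=Belo, origin=handmade) — origin is handmade, hence In.
(rating=1, brand=Belo, origin=local) — origin is local, hence Out.
(rating=1, brand=Delt, origin=imported) — origin is imported, hence Out.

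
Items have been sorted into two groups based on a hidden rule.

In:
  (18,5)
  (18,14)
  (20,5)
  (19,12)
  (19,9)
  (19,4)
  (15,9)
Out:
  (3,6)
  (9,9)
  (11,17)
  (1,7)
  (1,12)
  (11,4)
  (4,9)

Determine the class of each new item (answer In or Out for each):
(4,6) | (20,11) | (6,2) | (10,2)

The simplest hypothesis consistent with all the labels is: first ≥ 12.
(4,6) → first 4 → Out. (20,11) → first 20 → In. (6,2) → first 6 → Out. (10,2) → first 10 → Out.

Out, In, Out, Out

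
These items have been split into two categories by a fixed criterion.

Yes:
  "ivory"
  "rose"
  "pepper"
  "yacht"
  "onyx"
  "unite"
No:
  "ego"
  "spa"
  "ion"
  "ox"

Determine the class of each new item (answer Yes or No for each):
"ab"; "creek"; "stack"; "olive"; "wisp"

No, Yes, Yes, Yes, Yes

The common property of the 'Yes' items is: length ≥ 4. No 'No' item has it.
"ab" — length 2, hence No.
"creek" — length 5, hence Yes.
"stack" — length 5, hence Yes.
"olive" — length 5, hence Yes.
"wisp" — length 4, hence Yes.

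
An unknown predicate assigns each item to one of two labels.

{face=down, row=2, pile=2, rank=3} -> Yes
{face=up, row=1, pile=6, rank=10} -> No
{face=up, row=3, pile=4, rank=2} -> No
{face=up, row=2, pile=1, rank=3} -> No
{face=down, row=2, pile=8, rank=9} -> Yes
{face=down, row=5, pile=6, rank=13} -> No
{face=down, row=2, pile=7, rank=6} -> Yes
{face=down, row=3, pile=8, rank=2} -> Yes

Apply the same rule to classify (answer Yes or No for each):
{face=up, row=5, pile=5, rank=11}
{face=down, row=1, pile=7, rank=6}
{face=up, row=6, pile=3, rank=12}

No, Yes, No

The rule appears to be: face is down AND row ≤ 3.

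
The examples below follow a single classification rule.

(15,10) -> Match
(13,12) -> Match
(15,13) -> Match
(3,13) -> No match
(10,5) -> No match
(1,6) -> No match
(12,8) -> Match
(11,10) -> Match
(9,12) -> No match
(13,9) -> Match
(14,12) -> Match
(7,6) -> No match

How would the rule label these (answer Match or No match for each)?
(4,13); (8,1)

No match, No match

All 'Match' examples share one property — first ≥ 11 — and every 'No match' example lacks it.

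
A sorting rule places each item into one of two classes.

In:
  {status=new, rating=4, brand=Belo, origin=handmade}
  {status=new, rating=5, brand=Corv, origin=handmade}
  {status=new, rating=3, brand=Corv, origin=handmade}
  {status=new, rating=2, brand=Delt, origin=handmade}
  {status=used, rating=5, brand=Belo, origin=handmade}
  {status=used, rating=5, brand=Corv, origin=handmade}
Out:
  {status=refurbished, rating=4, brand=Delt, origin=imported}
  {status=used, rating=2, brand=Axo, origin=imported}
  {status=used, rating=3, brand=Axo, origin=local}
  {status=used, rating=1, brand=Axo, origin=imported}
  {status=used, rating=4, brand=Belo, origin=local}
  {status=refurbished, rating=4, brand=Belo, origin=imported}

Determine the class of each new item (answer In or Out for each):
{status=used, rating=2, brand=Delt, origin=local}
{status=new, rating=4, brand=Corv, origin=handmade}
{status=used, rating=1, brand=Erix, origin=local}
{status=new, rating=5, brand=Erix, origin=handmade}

Out, In, Out, In

Every 'In' example satisfies: origin is handmade. None of the 'Out' examples do.
Out: {status=used, rating=2, brand=Delt, origin=local}, since origin is local. In: {status=new, rating=4, brand=Corv, origin=handmade}, since origin is handmade. Out: {status=used, rating=1, brand=Erix, origin=local}, since origin is local. In: {status=new, rating=5, brand=Erix, origin=handmade}, since origin is handmade.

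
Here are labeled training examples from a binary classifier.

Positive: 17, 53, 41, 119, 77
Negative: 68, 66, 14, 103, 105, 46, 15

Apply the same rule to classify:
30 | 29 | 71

The common property of the 'Positive' items is: ≡ 5 (mod 6). No 'Negative' item has it.
30: Negative (30 mod 6 = 0). 29: Positive (29 mod 6 = 5). 71: Positive (71 mod 6 = 5).

Negative, Positive, Positive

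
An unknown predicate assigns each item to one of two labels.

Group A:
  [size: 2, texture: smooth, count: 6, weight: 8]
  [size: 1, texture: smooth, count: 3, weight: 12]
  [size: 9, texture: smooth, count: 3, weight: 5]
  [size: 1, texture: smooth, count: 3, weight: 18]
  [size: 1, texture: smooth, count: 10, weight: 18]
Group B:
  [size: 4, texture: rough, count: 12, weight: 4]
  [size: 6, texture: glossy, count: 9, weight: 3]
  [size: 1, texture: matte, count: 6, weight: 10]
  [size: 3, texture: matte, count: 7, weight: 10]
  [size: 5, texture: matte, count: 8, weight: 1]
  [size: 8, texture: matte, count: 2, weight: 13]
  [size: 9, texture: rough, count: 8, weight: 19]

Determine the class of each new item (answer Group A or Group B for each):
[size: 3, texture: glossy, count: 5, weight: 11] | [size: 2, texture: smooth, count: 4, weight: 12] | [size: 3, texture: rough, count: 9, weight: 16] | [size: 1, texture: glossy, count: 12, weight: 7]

Group B, Group A, Group B, Group B

One predicate separates the groups cleanly: texture is smooth.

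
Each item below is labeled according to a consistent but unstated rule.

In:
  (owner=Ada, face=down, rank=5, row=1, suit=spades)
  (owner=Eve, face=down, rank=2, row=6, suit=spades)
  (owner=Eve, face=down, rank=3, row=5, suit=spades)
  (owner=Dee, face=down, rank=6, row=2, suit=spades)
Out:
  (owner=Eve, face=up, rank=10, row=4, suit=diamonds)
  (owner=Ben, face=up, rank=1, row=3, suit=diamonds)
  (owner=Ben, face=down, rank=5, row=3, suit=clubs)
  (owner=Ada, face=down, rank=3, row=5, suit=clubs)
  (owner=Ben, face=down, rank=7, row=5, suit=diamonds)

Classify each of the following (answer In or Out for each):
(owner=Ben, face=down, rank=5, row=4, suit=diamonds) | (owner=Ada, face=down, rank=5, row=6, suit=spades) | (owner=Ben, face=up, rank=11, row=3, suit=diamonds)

The rule appears to be: suit is spades.

Out, In, Out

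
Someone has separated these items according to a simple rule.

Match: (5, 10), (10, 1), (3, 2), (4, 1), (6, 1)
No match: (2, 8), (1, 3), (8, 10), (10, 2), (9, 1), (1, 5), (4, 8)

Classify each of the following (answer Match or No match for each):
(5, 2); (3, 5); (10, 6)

Match, No match, No match

The pattern is that an item is 'Match' exactly when: sum is odd.
Match: (5, 2), since 5+2 = 7. No match: (3, 5), since 3+5 = 8. No match: (10, 6), since 10+6 = 16.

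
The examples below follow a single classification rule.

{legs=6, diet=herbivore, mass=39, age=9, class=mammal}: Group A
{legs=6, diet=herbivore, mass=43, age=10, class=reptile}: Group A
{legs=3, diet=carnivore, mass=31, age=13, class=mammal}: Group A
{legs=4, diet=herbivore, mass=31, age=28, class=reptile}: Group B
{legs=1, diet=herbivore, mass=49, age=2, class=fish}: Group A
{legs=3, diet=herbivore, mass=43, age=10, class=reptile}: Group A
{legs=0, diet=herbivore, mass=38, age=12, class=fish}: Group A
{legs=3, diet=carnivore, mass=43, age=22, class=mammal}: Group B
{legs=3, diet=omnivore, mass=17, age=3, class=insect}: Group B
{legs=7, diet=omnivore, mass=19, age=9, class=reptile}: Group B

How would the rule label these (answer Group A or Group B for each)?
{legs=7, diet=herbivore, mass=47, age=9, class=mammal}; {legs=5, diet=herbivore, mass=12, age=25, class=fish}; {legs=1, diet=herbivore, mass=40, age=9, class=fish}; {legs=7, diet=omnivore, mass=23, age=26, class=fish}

Group A, Group B, Group A, Group B

The rule appears to be: mass ≥ 31 AND age ≤ 13.
{legs=7, diet=herbivore, mass=47, age=9, class=mammal}: mass = 47, age = 9, checks out → Group A. {legs=5, diet=herbivore, mass=12, age=25, class=fish}: mass = 12, age = 25, doesn't match → Group B. {legs=1, diet=herbivore, mass=40, age=9, class=fish}: mass = 40, age = 9, checks out → Group A. {legs=7, diet=omnivore, mass=23, age=26, class=fish}: mass = 23, age = 26, doesn't match → Group B.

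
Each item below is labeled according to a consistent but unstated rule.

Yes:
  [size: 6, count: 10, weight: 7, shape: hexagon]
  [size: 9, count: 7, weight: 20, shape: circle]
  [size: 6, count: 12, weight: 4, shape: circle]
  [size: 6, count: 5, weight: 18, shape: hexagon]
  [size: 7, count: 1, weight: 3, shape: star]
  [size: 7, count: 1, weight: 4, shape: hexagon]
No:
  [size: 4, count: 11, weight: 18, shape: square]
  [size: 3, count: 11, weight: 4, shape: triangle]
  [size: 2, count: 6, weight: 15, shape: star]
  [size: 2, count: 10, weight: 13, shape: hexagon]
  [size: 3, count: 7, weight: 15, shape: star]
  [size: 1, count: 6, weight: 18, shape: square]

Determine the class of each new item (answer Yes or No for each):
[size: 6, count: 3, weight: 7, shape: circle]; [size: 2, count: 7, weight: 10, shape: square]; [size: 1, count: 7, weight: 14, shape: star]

Yes, No, No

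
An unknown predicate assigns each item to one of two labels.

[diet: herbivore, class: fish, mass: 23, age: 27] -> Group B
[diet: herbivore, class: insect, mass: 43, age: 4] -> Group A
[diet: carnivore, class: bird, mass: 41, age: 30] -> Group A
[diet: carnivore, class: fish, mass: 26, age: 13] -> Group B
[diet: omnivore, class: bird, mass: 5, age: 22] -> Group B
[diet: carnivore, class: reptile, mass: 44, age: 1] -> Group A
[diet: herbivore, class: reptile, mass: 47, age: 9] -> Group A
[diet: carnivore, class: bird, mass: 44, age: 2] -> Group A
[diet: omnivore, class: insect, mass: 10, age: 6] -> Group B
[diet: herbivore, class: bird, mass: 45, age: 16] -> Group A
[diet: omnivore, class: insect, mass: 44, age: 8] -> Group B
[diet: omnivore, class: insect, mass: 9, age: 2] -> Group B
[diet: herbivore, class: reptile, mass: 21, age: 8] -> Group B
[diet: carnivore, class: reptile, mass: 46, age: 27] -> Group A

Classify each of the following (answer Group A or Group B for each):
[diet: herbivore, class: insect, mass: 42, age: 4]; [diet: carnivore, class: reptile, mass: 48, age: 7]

Group A, Group A

Rule: mass ≥ 41 AND age ≠ 8. This holds for each 'Group A' example and fails for each 'Group B' one.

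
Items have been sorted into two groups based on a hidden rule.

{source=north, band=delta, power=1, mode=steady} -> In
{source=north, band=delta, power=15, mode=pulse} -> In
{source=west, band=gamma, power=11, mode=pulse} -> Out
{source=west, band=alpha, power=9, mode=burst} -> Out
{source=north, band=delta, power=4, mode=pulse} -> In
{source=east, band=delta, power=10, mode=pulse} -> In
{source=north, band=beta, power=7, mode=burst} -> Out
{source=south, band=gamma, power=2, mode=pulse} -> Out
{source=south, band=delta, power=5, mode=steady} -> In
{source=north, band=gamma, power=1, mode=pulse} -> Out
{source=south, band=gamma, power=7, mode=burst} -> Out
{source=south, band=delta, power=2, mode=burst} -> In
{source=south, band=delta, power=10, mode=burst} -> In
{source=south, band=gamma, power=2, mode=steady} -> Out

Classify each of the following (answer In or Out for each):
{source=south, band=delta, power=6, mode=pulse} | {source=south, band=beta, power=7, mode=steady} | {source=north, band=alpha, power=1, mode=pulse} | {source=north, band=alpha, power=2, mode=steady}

In, Out, Out, Out

The common property of the 'In' items is: band is delta. No 'Out' item has it.
{source=south, band=delta, power=6, mode=pulse} → band is delta → In.
{source=south, band=beta, power=7, mode=steady} → band is beta → Out.
{source=north, band=alpha, power=1, mode=pulse} → band is alpha → Out.
{source=north, band=alpha, power=2, mode=steady} → band is alpha → Out.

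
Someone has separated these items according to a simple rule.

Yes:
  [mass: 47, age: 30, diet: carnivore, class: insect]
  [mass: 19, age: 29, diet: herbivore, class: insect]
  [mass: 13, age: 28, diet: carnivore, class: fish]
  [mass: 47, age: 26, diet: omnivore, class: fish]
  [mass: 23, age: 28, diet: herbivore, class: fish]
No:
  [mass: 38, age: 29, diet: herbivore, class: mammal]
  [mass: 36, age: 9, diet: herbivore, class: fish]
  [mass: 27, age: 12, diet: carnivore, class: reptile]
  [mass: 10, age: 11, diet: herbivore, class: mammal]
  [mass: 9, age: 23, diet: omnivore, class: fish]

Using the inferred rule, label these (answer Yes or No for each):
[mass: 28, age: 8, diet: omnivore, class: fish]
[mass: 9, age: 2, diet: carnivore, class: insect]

No, No

One predicate separates the groups cleanly: age ≥ 26 AND mass ≠ 38.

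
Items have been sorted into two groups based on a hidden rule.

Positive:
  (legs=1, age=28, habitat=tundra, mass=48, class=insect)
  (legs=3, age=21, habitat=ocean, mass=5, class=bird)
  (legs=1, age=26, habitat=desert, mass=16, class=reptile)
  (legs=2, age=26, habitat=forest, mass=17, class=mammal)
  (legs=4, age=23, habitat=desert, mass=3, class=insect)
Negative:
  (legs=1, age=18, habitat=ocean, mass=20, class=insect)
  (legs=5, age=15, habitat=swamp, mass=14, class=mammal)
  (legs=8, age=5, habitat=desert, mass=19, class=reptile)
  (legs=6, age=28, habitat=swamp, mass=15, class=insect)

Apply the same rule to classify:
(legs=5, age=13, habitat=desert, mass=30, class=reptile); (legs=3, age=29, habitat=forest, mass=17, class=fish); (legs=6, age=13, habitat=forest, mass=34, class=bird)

Every 'Positive' example satisfies: age ≥ 21 AND legs ≤ 4. None of the 'Negative' examples do.
(legs=5, age=13, habitat=desert, mass=30, class=reptile) → age = 13, legs = 5 → Negative.
(legs=3, age=29, habitat=forest, mass=17, class=fish) → age = 29, legs = 3 → Positive.
(legs=6, age=13, habitat=forest, mass=34, class=bird) → age = 13, legs = 6 → Negative.

Negative, Positive, Negative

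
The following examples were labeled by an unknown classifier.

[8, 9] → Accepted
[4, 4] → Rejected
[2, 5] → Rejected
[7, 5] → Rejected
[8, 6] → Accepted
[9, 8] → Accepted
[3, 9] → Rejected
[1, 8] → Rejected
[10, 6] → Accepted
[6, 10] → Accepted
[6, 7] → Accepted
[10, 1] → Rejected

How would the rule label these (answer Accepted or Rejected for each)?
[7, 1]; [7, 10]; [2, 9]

'Accepted' ⟺ sum ≥ 13.

Rejected, Accepted, Rejected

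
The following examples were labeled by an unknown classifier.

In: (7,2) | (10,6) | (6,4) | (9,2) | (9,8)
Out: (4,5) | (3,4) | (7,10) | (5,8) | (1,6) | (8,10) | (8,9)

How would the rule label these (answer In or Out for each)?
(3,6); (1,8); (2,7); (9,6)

One predicate separates the groups cleanly: first > second.
(3,6) → 3 < 6 → Out. (1,8) → 1 < 8 → Out. (2,7) → 2 < 7 → Out. (9,6) → 9 > 6 → In.

Out, Out, Out, In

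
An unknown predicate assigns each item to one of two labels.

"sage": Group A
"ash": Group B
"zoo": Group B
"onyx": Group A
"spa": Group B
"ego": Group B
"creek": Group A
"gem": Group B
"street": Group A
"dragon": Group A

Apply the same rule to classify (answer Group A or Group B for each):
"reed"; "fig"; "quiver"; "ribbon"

Group A, Group B, Group A, Group A

The common property of the 'Group A' items is: length ≥ 4. No 'Group B' item has it.
Group A: "reed", since length 4. Group B: "fig", since length 3. Group A: "quiver", since length 6. Group A: "ribbon", since length 6.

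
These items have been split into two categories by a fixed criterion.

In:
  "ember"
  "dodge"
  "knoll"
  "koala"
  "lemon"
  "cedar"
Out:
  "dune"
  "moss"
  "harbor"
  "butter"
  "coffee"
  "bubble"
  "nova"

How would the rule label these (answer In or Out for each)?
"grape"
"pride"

The rule appears to be: odd length.

In, In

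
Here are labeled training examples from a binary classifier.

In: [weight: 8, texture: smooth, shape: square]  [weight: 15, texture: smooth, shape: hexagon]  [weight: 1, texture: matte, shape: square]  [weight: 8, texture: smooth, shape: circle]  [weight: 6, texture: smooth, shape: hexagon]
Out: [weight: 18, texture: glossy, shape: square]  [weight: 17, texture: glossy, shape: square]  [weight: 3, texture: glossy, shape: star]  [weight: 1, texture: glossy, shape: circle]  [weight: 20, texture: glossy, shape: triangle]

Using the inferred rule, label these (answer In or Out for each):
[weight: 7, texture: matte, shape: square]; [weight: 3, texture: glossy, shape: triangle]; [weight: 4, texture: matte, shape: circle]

In, Out, In

Rule: texture is not glossy. This holds for each 'In' example and fails for each 'Out' one.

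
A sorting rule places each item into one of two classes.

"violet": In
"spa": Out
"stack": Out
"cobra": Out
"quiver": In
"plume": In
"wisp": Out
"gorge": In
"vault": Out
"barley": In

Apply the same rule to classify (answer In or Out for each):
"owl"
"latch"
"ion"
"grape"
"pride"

Out, Out, Out, In, In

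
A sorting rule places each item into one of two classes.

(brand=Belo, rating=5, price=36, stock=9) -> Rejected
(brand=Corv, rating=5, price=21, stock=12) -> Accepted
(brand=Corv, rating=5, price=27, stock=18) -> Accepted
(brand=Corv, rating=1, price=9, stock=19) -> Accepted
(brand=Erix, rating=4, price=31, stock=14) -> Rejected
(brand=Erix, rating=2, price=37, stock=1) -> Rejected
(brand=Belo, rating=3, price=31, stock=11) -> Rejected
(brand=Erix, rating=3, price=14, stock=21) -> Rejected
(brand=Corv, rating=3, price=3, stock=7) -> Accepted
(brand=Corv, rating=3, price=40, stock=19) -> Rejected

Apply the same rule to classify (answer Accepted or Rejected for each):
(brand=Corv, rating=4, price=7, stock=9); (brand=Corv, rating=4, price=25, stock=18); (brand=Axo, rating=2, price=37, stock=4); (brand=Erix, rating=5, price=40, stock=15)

Accepted, Accepted, Rejected, Rejected

Every 'Accepted' example satisfies: brand is Corv AND price ≤ 27. None of the 'Rejected' examples do.
(brand=Corv, rating=4, price=7, stock=9) → brand is Corv, price = 7 → Accepted.
(brand=Corv, rating=4, price=25, stock=18) → brand is Corv, price = 25 → Accepted.
(brand=Axo, rating=2, price=37, stock=4) → brand is Axo, price = 37 → Rejected.
(brand=Erix, rating=5, price=40, stock=15) → brand is Erix, price = 40 → Rejected.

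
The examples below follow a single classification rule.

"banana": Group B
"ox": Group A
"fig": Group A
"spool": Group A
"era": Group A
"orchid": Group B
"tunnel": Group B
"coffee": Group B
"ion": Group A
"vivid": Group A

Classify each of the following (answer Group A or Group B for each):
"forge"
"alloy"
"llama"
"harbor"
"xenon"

Group A, Group A, Group A, Group B, Group A

Every 'Group A' example satisfies: length ≤ 5. None of the 'Group B' examples do.
"forge" — length 5, hence Group A.
"alloy" — length 5, hence Group A.
"llama" — length 5, hence Group A.
"harbor" — length 6, hence Group B.
"xenon" — length 5, hence Group A.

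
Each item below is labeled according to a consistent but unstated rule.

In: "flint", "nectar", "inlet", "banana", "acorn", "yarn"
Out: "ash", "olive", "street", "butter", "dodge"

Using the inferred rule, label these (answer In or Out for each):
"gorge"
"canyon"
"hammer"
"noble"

Out, In, Out, In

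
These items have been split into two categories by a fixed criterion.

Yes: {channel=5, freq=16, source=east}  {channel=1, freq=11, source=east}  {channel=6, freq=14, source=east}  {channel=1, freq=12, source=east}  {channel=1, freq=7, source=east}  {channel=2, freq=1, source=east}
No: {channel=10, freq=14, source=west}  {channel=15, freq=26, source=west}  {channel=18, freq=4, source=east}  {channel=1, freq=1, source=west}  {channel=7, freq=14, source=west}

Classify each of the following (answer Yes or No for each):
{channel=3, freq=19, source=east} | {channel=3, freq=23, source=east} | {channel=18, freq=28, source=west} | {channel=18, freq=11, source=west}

One predicate separates the groups cleanly: source is east AND channel ≤ 6.

Yes, Yes, No, No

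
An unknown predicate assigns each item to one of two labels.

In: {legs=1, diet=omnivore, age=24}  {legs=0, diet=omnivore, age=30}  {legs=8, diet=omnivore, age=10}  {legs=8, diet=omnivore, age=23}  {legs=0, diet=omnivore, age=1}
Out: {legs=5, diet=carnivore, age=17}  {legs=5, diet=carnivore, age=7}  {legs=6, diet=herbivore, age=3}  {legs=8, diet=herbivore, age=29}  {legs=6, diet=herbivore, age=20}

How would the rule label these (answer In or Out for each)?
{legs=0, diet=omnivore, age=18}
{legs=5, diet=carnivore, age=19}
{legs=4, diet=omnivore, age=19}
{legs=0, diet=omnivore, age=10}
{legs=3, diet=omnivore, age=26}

A rule that fits every label: diet is omnivore — true of each 'In' example, false of each 'Out' one.
In: {legs=0, diet=omnivore, age=18}, since diet is omnivore.
Out: {legs=5, diet=carnivore, age=19}, since diet is carnivore.
In: {legs=4, diet=omnivore, age=19}, since diet is omnivore.
In: {legs=0, diet=omnivore, age=10}, since diet is omnivore.
In: {legs=3, diet=omnivore, age=26}, since diet is omnivore.

In, Out, In, In, In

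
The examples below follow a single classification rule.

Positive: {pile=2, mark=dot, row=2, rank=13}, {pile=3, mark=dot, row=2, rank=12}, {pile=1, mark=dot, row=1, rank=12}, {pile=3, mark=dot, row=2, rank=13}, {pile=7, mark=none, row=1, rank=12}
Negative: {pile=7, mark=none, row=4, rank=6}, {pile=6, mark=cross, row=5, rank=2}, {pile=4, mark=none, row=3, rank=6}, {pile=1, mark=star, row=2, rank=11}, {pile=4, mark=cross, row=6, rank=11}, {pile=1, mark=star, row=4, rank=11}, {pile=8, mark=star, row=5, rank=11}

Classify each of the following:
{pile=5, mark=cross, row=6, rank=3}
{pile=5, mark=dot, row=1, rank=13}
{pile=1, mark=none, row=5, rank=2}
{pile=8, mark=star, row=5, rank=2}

Negative, Positive, Negative, Negative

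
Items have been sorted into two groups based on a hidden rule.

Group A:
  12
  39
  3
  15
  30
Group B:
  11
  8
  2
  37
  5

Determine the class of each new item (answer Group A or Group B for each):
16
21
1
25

Comparing the two groups points to one rule — multiple of 3.
16: Group B (16 = 3·5 + 1). 21: Group A (21 = 3·7). 1: Group B (1 = 3·0 + 1). 25: Group B (25 = 3·8 + 1).

Group B, Group A, Group B, Group B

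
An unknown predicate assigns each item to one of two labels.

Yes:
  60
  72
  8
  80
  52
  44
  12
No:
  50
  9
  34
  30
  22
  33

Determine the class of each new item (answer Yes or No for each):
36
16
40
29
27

Yes, Yes, Yes, No, No

All 'Yes' examples share one property — multiple of 4 — and every 'No' example lacks it.
36 — 36 = 4·9, hence Yes. 16 — 16 = 4·4, hence Yes. 40 — 40 = 4·10, hence Yes. 29 — 29 = 4·7 + 1, hence No. 27 — 27 = 4·6 + 3, hence No.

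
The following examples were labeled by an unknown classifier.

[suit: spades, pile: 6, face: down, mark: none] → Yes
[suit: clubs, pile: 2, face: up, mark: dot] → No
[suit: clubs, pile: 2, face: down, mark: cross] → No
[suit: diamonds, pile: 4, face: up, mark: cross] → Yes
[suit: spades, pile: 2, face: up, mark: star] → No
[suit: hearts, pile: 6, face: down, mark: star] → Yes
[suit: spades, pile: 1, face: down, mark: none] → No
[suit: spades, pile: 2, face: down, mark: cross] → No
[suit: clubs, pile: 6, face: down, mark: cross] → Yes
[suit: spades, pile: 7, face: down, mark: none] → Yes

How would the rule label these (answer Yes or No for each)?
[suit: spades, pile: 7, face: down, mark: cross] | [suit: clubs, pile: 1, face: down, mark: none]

The rule appears to be: pile ≥ 4.

Yes, No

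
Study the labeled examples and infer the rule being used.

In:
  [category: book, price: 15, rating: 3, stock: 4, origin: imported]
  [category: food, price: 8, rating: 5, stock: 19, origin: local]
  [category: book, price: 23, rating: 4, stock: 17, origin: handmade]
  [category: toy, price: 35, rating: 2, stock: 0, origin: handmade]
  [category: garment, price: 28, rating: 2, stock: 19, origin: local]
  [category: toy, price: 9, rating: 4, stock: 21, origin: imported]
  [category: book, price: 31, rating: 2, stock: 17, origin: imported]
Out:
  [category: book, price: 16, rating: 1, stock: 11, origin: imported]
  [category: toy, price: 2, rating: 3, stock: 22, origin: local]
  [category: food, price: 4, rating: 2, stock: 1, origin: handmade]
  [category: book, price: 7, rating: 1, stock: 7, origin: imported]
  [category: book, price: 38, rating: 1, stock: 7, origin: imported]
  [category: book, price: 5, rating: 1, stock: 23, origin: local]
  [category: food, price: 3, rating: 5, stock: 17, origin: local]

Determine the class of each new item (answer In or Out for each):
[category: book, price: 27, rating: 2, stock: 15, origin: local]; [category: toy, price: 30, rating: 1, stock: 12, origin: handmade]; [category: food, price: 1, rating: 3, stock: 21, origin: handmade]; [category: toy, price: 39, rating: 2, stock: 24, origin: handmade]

The distinguishing property — rating ≥ 2 AND price ≥ 5 — holds for all the 'In' cases and none of the 'Out' cases.
[category: book, price: 27, rating: 2, stock: 15, origin: local] → rating = 2, price = 27 → In.
[category: toy, price: 30, rating: 1, stock: 12, origin: handmade] → rating = 1, price = 30 → Out.
[category: food, price: 1, rating: 3, stock: 21, origin: handmade] → rating = 3, price = 1 → Out.
[category: toy, price: 39, rating: 2, stock: 24, origin: handmade] → rating = 2, price = 39 → In.

In, Out, Out, In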